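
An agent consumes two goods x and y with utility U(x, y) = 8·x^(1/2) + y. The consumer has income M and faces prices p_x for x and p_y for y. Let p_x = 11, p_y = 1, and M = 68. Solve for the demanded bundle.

x* = 0.1322, y* = 66.5455

Utility is quasi-linear in y; the FOC for x is 4/√x = p_x/p_y.
Solve: √x = 4·p_y/p_x, so x*(p_x,p_y) = (4·p_y/p_x)², and y* = (M − p_x·x*)/p_y.
Plugging in: x* = (4·1/11)² = 0.1322, y* = 66.5455.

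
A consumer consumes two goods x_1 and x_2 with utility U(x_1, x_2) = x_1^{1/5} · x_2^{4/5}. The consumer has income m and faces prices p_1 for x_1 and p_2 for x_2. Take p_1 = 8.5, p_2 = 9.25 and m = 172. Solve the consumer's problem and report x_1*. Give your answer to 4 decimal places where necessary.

The MRS is (1/4)·x_2/x_1. Set MRS = p_1/p_2.
So 0.2·p_2·x_2 = 0.8·p_1·x_1; combined with the budget, a share 0.2 of income goes to x_1.
Demand: x_1*(p_1,p_2,m) = 0.2·m/p_1 and x_2* = 0.8·m/p_2.
At p_1=8.5, p_2=9.25, m=172: x_1* = 0.2·172/8.5 = 4.0471.

x_1* = 4.0471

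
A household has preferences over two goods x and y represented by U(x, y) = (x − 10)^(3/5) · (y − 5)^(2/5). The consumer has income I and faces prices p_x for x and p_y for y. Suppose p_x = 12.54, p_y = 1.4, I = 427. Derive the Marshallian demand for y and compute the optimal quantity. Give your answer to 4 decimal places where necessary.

y* = 89.1714

After buying the subsistence bundle (10, 5), a share 0.6 of the remaining income goes to x: x* = 10 + 0.6·(I − 10p_x − 5p_y)/p_x.
Discretionary income = 427 − 10·12.54 − 5·1.4 = 294.6; y* = 5 + 0.4·294.6/1.4 = 89.1714.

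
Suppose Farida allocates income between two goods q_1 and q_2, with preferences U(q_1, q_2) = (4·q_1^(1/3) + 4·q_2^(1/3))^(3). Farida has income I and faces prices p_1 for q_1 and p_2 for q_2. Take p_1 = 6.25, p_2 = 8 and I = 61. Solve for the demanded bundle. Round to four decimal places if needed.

q_1* = 5.1808, q_2* = 3.5775

With the ratio pinned down, the budget gives q_1* = I/(p_1 + p_2·(q_2/q_1)) and q_2* = (q_2/q_1)·q_1*.
Numerically q_2/q_1 = 0.690534, so q_1* = 61/(6.25 + 8·0.690534) = 5.1808 and q_2* = 0.690534·5.1808 = 3.5775.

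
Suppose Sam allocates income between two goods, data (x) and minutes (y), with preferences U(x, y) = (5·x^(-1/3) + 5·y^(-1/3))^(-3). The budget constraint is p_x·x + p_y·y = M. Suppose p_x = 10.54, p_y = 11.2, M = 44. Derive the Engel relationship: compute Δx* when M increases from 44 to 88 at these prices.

Δx* = 2.0714

From the CES first-order condition, (y/x)^(4/3) = p_x/p_y.
Solve for the ratio: y/x = [p_x/p_y]^(0.75).
Substitute y = (y/x)·x into the budget: x* = M/(p_x + p_y·(y/x)).
Numerically y/x = 0.95547, so x* = 44/(10.54 + 11.2·0.95547) = 2.0714.
At M' = 88: x* = 4.1429. Change: 4.1429 − 2.0714 = 2.0714.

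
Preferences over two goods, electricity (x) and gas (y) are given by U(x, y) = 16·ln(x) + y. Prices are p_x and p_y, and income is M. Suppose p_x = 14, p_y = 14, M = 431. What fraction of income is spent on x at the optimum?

MU_x = 16/x, MU_y = 1. Tangency: 16/x = p_x/p_y.
So x*(p_x,p_y) = 16·p_y/p_x, independent of income; and y* = (M − 16·p_y)/p_y.
At the given prices: x* = 16·14/14 = 16, and y* = 14.7857.
Expenditure on x: 14·16 = 224; share = 0.5197.

share on x = 0.5197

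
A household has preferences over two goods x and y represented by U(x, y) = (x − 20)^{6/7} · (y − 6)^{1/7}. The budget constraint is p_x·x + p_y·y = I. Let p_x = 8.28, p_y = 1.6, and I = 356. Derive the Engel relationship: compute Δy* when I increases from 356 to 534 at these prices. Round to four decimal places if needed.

Let x' = x−20, y' = y−6. MRS = 6·y'/x' = p_x/p_y.
After buying the subsistence bundle (20, 6), a share 6/7 of the remaining income goes to x: x* = 20 + 6/7·(I − 20p_x − 6p_y)/p_x.
Discretionary income = 356 − 20·8.28 − 6·1.6 = 180.8; y* = 6 + 1/7·180.8/1.6 = 22.1429.
At I' = 534: y* = 38.0357. Change: 38.0357 − 22.1429 = 15.8929.

Δy* = 15.8929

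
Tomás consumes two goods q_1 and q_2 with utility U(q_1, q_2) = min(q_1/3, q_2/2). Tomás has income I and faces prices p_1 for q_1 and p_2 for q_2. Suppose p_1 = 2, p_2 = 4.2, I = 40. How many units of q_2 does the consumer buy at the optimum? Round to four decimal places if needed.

Leontief preferences: the optimum is at the kink where q_1/3 = q_2/2, i.e. q_2 = (2/3)·q_1.
Budget: p_1·q_1 + p_2·(2/3)·q_1 = I, so (3·p_1 + 2·p_2)·q_1 = 3·I.
Demand: q_1*(p_1,p_2,I) = 3·I/(3·p_1 + 2·p_2), q_2* = 2·I/(3·p_1 + 2·p_2).
Here 3·2 + 2·4.2 = 14.4, giving q_2* = 5.5556.

q_2* = 5.5556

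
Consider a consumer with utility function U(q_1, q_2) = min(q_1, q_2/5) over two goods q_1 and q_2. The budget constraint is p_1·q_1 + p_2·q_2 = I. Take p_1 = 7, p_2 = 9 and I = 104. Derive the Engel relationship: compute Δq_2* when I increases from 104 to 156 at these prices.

Here 7 + 5·9 = 52, giving q_2* = 10.
At I' = 156: q_2* = 15. Change: 15 − 10 = 5.

Δq_2* = 5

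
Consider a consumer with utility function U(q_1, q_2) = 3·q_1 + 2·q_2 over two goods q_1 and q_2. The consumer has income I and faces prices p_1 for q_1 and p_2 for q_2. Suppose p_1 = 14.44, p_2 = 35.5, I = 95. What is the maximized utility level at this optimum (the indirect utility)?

V = 19.7368

q_1 gives more utility per dollar, so spend all income on q_1: q_1* = I/p_1, q_2* = 0.
Numerically: q_1* = 6.5789, q_2* = 0.
Utility at the optimum: U(6.5789, 0) = 19.7368.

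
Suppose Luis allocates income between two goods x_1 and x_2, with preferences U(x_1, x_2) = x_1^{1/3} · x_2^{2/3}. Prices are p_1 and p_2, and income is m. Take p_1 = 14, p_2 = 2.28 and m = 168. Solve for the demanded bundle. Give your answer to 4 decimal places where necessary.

Tangency: MRS = (1/2)·x_2/x_1 = p_1/p_2.
So 1/3·p_2·x_2 = 2/3·p_1·x_1; combined with the budget, a share 1/3 of income goes to x_1.
Demand: x_1*(p_1,p_2,m) = 1/3·m/p_1 and x_2* = 2/3·m/p_2.
At p_1=14, p_2=2.28, m=168: x_1* = 1/3·168/14 = 4, x_2* = 49.1228.

x_1* = 4, x_2* = 49.1228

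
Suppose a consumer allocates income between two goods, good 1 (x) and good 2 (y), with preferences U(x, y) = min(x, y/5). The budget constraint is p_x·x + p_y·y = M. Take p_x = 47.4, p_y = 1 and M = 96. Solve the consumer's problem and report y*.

Here 47.4 + 5·1 = 52.4, giving y* = 9.1603.

y* = 9.1603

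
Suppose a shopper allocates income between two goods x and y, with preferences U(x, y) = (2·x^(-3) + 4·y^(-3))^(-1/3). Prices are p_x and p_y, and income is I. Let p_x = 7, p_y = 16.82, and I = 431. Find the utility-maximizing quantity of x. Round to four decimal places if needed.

Numerically y/x = 0.955159, so x* = 431/(7 + 16.82·0.955159) = 18.6857.

x* = 18.6857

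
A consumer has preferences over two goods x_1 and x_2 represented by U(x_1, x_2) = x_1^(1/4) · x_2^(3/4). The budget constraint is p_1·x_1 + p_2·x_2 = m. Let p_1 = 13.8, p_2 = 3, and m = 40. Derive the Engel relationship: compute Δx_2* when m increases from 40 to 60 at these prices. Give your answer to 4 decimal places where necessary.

The MRS is (1/3)·x_2/x_1. Set MRS = p_1/p_2.
So 0.25·p_2·x_2 = 0.75·p_1·x_1; combined with the budget, a share 0.25 of income goes to x_1.
Demand: x_1*(p_1,p_2,m) = 0.25·m/p_1 and x_2* = 0.75·m/p_2.
At p_1=13.8, p_2=3, m=40: x_2* = 0.75·40/3 = 10.
At m' = 60: x_2* = 15. Change: 15 − 10 = 5.

Δx_2* = 5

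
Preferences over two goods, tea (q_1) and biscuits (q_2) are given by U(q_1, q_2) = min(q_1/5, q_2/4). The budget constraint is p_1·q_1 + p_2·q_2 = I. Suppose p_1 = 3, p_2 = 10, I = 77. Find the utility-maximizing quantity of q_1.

Demand: q_1*(p_1,p_2,I) = 5·I/(5·p_1 + 4·p_2), q_2* = 4·I/(5·p_1 + 4·p_2).
Here 5·3 + 4·10 = 55, giving q_1* = 7.

q_1* = 7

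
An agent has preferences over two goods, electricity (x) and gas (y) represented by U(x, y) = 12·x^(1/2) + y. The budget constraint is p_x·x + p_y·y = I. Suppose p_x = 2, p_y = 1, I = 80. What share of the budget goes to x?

share on x = 0.225

Set MRS = p_x/p_y: 6·x^(−1/2) = p_x/p_y.
Solve: √x = 6·p_y/p_x, so x*(p_x,p_y) = (6·p_y/p_x)², and y* = (I − p_x·x*)/p_y.
Plugging in: x* = (6·1/2)² = 9, y* = 62.
Expenditure on x: 2·9 = 18; share = 0.225.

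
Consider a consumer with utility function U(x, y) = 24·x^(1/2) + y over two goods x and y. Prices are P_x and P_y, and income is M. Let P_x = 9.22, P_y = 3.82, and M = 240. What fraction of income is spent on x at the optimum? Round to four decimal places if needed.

Solve: √x = 12·P_y/P_x, so x*(P_x,P_y) = (12·P_y/P_x)², and y* = (M − P_x·x*)/P_y.
Plugging in: x* = (12·3.82/9.22)² = 24.7188, y* = 3.1656.
Expenditure on x: 9.22·24.7188 = 227.9073; share = 0.9496.

share on x = 0.9496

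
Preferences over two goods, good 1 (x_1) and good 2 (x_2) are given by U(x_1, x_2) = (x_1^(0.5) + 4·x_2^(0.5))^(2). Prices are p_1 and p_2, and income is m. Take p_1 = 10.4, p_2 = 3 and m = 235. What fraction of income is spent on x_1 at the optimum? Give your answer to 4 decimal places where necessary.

From the CES first-order condition, (1/4)·(x_2/x_1)^(0.5) = p_1/p_2.
Solve for the ratio: x_2/x_1 = [4·p_1/p_2]^(2).
With the ratio pinned down, the budget gives x_1* = m/(p_1 + p_2·(x_2/x_1)) and x_2* = (x_2/x_1)·x_1*.
Numerically x_2/x_1 = 192.284444, so x_1* = 235/(10.4 + 3·192.284444) = 0.4002 and x_2* = 192.284444·0.4002 = 76.9461.
Expenditure on x_1: 10.4·0.4002 = 4.1617; share = 0.0177.

share on x_1 = 0.0177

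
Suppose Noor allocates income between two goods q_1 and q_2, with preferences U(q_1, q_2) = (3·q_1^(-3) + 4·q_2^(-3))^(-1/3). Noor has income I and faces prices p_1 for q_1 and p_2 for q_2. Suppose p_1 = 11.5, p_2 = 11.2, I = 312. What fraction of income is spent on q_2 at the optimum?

With the ratio pinned down, the budget gives q_1* = I/(p_1 + p_2·(q_2/q_1)) and q_2* = (q_2/q_1)·q_1*.
Numerically q_2/q_1 = 1.081695, so q_1* = 312/(11.5 + 11.2·1.081695) = 13.212 and q_2* = 1.081695·13.212 = 14.2913.
Expenditure on q_2: 11.2·14.2913 = 160.0625; share = 0.513.

share on q_2 = 0.513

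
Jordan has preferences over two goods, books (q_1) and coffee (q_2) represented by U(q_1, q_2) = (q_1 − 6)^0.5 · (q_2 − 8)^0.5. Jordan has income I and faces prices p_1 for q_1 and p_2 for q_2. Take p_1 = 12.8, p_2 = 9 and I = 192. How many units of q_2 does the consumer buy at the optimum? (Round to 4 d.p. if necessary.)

q_2* = 10.4

Let q_1' = q_1−6, q_2' = q_2−8. MRS = q_2'/q_1' = p_1/p_2.
Substituting into the budget: q_1* = 6 + 0.5·(I − 6·p_1 − 8·p_2)/p_1, and q_2* = 8 + 0.5·(…)/p_2.
Discretionary income = 192 − 6·12.8 − 8·9 = 43.2; q_2* = 8 + 0.5·43.2/9 = 10.4.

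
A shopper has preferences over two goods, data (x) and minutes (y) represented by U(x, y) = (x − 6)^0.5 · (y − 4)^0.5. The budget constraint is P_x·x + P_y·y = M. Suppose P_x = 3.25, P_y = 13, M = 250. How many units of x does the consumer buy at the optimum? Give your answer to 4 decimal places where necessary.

MRS = (y−4)/(x−6). Tangency with P_x/P_y gives y−4 = (P_x/P_y)·(x−6).
Substituting into the budget: x* = 6 + 0.5·(M − 6·P_x − 4·P_y)/P_x, and y* = 4 + 0.5·(…)/P_y.
Discretionary income = 250 − 6·3.25 − 4·13 = 178.5; x* = 6 + 0.5·178.5/3.25 = 33.4615.

x* = 33.4615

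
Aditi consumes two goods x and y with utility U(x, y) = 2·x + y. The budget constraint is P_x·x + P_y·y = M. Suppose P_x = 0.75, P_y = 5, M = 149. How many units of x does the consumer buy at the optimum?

Linear utility — the consumer picks whichever good has higher MU/price: 2/0.75 = 2.6667 vs 1/5 = 0.2.
x gives more utility per dollar, so spend all income on x: x* = M/P_x, y* = 0.
Numerically: x* = 198.6667, y* = 0.

x* = 198.6667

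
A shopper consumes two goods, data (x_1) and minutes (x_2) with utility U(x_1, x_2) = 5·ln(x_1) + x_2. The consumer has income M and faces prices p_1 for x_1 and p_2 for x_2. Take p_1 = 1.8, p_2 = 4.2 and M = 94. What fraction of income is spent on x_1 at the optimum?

MU_x_1 = 5/x_1, MU_x_2 = 1. Tangency: 5/x_1 = p_1/p_2.
So x_1*(p_1,p_2) = 5·p_2/p_1, independent of income; and x_2* = (M − 5·p_2)/p_2.
At the given prices: x_1* = 5·4.2/1.8 = 11.6667, and x_2* = 17.381.
Expenditure on x_1: 1.8·11.6667 = 21; share = 0.2234.

share on x_1 = 0.2234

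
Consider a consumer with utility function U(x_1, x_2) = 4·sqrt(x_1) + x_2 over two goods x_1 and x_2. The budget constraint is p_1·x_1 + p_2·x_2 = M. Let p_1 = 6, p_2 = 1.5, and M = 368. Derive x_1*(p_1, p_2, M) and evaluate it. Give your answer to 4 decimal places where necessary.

Solve: √x_1 = 2·p_2/p_1, so x_1*(p_1,p_2) = (2·p_2/p_1)², and x_2* = (M − p_1·x_1*)/p_2.
Plugging in: x_1* = (2·1.5/6)² = 0.25.

x_1* = 0.25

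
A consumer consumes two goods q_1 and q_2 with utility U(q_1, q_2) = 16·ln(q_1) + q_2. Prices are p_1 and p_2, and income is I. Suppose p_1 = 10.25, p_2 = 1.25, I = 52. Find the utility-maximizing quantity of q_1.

At the given prices: q_1* = 16·1.25/10.25 = 1.9512.

q_1* = 1.9512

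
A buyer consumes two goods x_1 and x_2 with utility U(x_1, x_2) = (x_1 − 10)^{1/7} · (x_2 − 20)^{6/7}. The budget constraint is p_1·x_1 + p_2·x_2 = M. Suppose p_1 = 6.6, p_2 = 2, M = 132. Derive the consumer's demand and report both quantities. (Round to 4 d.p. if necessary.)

This is Cobb-Douglas in (x_1−10, x_2−20): tangency gives 1/7·p_2·(x_2−20) = 6/7·p_1·(x_1−10).
Substituting into the budget: x_1* = 10 + 1/7·(M − 10·p_1 − 20·p_2)/p_1, and x_2* = 20 + 6/7·(…)/p_2.
Discretionary income = 132 − 10·6.6 − 20·2 = 26; x_1* = 10 + 1/7·26/6.6 = 10.5628; x_2* = 20 + 6/7·26/2 = 31.1429.

x_1* = 10.5628, x_2* = 31.1429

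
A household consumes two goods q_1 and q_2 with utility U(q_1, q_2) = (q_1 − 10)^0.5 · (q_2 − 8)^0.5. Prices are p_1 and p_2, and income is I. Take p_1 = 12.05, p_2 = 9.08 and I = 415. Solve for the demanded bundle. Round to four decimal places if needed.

q_1* = 19.2058, q_2* = 20.217

Substituting into the budget: q_1* = 10 + 0.5·(I − 10·p_1 − 8·p_2)/p_1, and q_2* = 8 + 0.5·(…)/p_2.
Discretionary income = 415 − 10·12.05 − 8·9.08 = 221.86; q_1* = 10 + 0.5·221.86/12.05 = 19.2058; q_2* = 8 + 0.5·221.86/9.08 = 20.217.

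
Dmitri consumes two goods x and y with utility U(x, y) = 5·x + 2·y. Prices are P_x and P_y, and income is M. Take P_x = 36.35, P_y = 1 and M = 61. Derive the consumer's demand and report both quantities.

x* = 0, y* = 61

Linear utility — the consumer picks whichever good has higher MU/price: 5/36.35 = 0.1376 vs 2/1 = 2.
y gives more utility per dollar, so spend all income on y: y* = M/P_y, x* = 0.
Numerically: x* = 0, y* = 61.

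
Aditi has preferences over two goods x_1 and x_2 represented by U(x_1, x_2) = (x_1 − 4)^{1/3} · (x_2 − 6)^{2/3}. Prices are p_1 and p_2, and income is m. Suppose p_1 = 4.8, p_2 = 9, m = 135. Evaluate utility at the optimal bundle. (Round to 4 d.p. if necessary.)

Let x_1' = x_1−4, x_2' = x_2−6. MRS = (1/2)·x_2'/x_1' = p_1/p_2.
After buying the subsistence bundle (4, 6), a share 1/3 of the remaining income goes to x_1: x_1* = 4 + 1/3·(m − 4p_1 − 6p_2)/p_1.
Discretionary income = 135 − 4·4.8 − 6·9 = 61.8; x_1* = 4 + 1/3·61.8/4.8 = 8.2917; x_2* = 6 + 2/3·61.8/9 = 10.5778.
Utility at the optimum: U(8.2917, 10.5778) = 4.4803.

V = 4.4803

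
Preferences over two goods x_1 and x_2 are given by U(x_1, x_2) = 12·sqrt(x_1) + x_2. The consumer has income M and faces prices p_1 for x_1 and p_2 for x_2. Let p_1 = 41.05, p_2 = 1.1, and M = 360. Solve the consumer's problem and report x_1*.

Solve: √x_1 = 6·p_2/p_1, so x_1*(p_1,p_2) = (6·p_2/p_1)², and x_2* = (M − p_1·x_1*)/p_2.
Plugging in: x_1* = (6·1.1/41.05)² = 0.0259.

x_1* = 0.0259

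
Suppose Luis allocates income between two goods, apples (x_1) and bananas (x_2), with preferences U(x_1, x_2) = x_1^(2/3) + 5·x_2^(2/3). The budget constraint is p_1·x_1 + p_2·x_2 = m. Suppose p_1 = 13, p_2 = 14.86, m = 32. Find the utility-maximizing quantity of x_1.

With the ratio pinned down, the budget gives x_1* = m/(p_1 + p_2·(x_2/x_1)) and x_2* = (x_2/x_1)·x_1*.
Numerically x_2/x_1 = 83.691941, so x_1* = 32/(13 + 14.86·83.691941) = 0.0255.

x_1* = 0.0255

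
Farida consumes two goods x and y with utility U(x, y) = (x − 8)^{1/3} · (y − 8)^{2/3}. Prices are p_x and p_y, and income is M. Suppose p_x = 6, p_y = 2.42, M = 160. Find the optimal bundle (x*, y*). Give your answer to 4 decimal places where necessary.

x* = 13.1467, y* = 33.5207

Let x' = x−8, y' = y−8. MRS = (1/2)·y'/x' = p_x/p_y.
After buying the subsistence bundle (8, 8), a share 1/3 of the remaining income goes to x: x* = 8 + 1/3·(M − 8p_x − 8p_y)/p_x.
Discretionary income = 160 − 8·6 − 8·2.42 = 92.64; x* = 8 + 1/3·92.64/6 = 13.1467; y* = 8 + 2/3·92.64/2.42 = 33.5207.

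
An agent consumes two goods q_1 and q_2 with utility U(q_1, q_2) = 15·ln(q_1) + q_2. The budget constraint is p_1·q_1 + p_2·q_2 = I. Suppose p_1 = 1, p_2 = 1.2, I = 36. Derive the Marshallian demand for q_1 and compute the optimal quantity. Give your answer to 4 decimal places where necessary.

q_1* = 18

MU_q_1 = 15/q_1, MU_q_2 = 1. Tangency: 15/q_1 = p_1/p_2.
So q_1*(p_1,p_2) = 15·p_2/p_1, independent of income; and q_2* = (I − 15·p_2)/p_2.
At the given prices: q_1* = 15·1.2/1 = 18.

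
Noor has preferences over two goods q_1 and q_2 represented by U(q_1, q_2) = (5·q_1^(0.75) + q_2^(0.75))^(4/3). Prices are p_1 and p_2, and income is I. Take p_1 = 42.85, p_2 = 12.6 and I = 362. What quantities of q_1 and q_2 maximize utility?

From the CES first-order condition, 5·(q_2/q_1)^(0.25) = p_1/p_2.
Hence q_2/q_1 = ((1/5)·p_1/p_2)^(1/(0.25)), i.e. raised to the 4 power.
With the ratio pinned down, the budget gives q_1* = I/(p_1 + p_2·(q_2/q_1)) and q_2* = (q_2/q_1)·q_1*.
Numerically q_2/q_1 = 0.214013, so q_1* = 362/(42.85 + 12.6·0.214013) = 7.9479 and q_2* = 0.214013·7.9479 = 1.701.

q_1* = 7.9479, q_2* = 1.701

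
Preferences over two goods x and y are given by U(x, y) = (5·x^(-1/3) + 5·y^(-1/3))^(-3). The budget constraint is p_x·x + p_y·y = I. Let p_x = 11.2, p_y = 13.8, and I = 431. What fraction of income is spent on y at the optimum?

From the CES first-order condition, (y/x)^(4/3) = p_x/p_y.
Hence y/x = (p_x/p_y)^(1/(4/3)), i.e. raised to the 0.75 power.
With the ratio pinned down, the budget gives x* = I/(p_x + p_y·(y/x)) and y* = (y/x)·x*.
Numerically y/x = 0.855075, so x* = 431/(11.2 + 13.8·0.855075) = 18.7391 and y* = 0.855075·18.7391 = 16.0233.
Expenditure on y: 13.8·16.0233 = 221.1221; share = 0.513.

share on y = 0.513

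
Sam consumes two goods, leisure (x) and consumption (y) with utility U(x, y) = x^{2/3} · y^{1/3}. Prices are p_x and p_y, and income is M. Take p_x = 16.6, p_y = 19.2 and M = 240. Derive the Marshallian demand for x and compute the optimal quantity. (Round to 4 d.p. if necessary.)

Tangency: MRS = 2·y/x = p_x/p_y.
So 2/3·p_y·y = 1/3·p_x·x; combined with the budget, a share 2/3 of income goes to x.
Demand: x*(p_x,p_y,M) = 2/3·M/p_x and y* = 1/3·M/p_y.
At p_x=16.6, p_y=19.2, M=240: x* = 2/3·240/16.6 = 9.6386.

x* = 9.6386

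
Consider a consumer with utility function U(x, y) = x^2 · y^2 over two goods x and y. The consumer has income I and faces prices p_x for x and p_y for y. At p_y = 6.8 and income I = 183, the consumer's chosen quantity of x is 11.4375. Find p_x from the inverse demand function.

p_x = 8

Tangency: MRS = y/x = p_x/p_y.
Rearranging, p_y·y = p_x·x. Substituting into the budget gives p_x·x·(1 + 1) = I.
Demand: x*(p_x,p_y,I) = 0.5·I/p_x and y* = 0.5·I/p_y.
Set x* = 11.4375 in the demand function and solve for p_x: p_x = 8.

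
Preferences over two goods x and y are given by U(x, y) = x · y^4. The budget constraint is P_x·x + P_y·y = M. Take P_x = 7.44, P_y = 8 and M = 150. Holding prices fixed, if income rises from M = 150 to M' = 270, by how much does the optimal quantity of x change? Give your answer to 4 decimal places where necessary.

The MRS is (1/4)·y/x. Set MRS = P_x/P_y.
So P_y·y = 4·P_x·x; combined with the budget, a share 0.2 of income goes to x.
Demand: x*(P_x,P_y,M) = 0.2·M/P_x and y* = 0.8·M/P_y.
At P_x=7.44, P_y=8, M=150: x* = 0.2·150/7.44 = 4.0323.
At M' = 270: x* = 7.2581. Change: 7.2581 − 4.0323 = 3.2258.

Δx* = 3.2258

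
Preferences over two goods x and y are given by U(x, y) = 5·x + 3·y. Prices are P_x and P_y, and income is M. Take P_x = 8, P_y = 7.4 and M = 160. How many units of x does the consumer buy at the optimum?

x* = 20

Numerically: x* = 20, y* = 0.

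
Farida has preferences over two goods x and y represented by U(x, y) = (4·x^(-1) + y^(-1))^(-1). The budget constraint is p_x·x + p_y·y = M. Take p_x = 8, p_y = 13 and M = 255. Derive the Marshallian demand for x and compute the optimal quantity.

From the CES first-order condition, 4·(y/x)^(2) = p_x/p_y.
Hence y/x = ((1/4)·p_x/p_y)^(1/(2)), i.e. raised to the 0.5 power.
With the ratio pinned down, the budget gives x* = M/(p_x + p_y·(y/x)) and y* = (y/x)·x*.
Numerically y/x = 0.392232, so x* = 255/(8 + 13·0.392232) = 19.4671.

x* = 19.4671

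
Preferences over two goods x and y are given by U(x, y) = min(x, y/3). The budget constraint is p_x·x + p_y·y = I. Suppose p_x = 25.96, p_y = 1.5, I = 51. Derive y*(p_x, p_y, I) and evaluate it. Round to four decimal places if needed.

y* = 5.023

Demand: x*(p_x,p_y,I) = I/(p_x + 3·p_y), y* = 3·I/(p_x + 3·p_y).
Here 25.96 + 3·1.5 = 30.46, giving y* = 5.023.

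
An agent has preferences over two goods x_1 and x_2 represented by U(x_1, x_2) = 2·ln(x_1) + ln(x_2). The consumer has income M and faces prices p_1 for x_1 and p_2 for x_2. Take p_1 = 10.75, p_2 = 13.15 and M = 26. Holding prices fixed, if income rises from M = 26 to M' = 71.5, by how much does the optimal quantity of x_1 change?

Δx_1* = 2.8217

Tangency: MRS = 2·x_2/x_1 = p_1/p_2.
So 2·p_2·x_2 = p_1·x_1; combined with the budget, a share 2/3 of income goes to x_1.
Demand: x_1*(p_1,p_2,M) = 2/3·M/p_1 and x_2* = 1/3·M/p_2.
At p_1=10.75, p_2=13.15, M=26: x_1* = 2/3·26/10.75 = 1.6124.
At M' = 71.5: x_1* = 4.4341. Change: 4.4341 − 1.6124 = 2.8217.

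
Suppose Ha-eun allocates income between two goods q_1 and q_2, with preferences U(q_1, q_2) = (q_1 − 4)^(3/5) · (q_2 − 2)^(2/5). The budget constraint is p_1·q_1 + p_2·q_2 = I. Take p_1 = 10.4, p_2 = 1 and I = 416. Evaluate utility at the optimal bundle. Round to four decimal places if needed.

This is Cobb-Douglas in (q_1−4, q_2−2): tangency gives 0.6·p_2·(q_2−2) = 0.4·p_1·(q_1−4).
After buying the subsistence bundle (4, 2), a share 0.6 of the remaining income goes to q_1: q_1* = 4 + 0.6·(I − 4p_1 − 2p_2)/p_1.
Discretionary income = 416 − 4·10.4 − 2·1 = 372.4; q_1* = 4 + 0.6·372.4/10.4 = 25.4846; q_2* = 2 + 0.4·372.4/1 = 150.96.
Utility at the optimum: U(25.4846, 150.96) = 46.6127.

V = 46.6127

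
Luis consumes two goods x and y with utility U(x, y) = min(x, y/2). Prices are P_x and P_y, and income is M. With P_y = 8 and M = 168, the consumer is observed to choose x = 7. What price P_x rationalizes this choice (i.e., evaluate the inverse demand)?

P_x = 8

Leontief preferences: the optimum is at the kink where x/1 = y/2, i.e. y = 2·x.
Budget: P_x·x + P_y·2·x = M, so (P_x + 2·P_y)·x = M.
Demand: x*(P_x,P_y,M) = M/(P_x + 2·P_y), y* = 2·M/(P_x + 2·P_y).
Set x* = 7 in the demand function and solve for P_x: P_x = 8.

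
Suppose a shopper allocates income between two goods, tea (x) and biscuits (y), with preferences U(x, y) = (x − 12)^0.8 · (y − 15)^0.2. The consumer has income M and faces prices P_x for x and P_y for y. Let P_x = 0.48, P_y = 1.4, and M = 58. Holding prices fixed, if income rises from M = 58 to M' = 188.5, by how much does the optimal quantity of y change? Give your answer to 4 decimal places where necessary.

Δy* = 18.6429

This is Cobb-Douglas in (x−12, y−15): tangency gives 0.8·P_y·(y−15) = 0.2·P_x·(x−12).
After buying the subsistence bundle (12, 15), a share 0.8 of the remaining income goes to x: x* = 12 + 0.8·(M − 12P_x − 15P_y)/P_x.
Discretionary income = 58 − 12·0.48 − 15·1.4 = 31.24; y* = 15 + 0.2·31.24/1.4 = 19.4629.
At M' = 188.5: y* = 38.1057. Change: 38.1057 − 19.4629 = 18.6429.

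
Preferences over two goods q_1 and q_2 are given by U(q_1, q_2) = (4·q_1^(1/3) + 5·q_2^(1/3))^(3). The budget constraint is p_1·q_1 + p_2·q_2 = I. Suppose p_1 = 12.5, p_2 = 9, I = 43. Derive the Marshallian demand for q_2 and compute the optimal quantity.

q_2* = 2.9728

From the CES first-order condition, (4/5)·(q_2/q_1)^(2/3) = p_1/p_2.
Solve for the ratio: q_2/q_1 = [(5/4)·p_1/p_2]^(1.5).
With the ratio pinned down, the budget gives q_1* = I/(p_1 + p_2·(q_2/q_1)) and q_2* = (q_2/q_1)·q_1*.
Numerically q_2/q_1 = 2.287527, so q_1* = 43/(12.5 + 9·2.287527) = 1.2996 and q_2* = 2.287527·1.2996 = 2.9728.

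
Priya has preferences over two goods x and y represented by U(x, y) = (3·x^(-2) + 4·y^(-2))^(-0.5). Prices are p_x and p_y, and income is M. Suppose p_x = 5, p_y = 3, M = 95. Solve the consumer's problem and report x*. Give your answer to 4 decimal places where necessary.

MU_x ∝ 3·x^(-3), MU_y ∝ 4·y^(-3), so MRS = (3/4)·(y/x)^(3) = p_x/p_y.
Hence y/x = ((4/3)·p_x/p_y)^(1/(3)), i.e. raised to the 1/3 power.
With the ratio pinned down, the budget gives x* = M/(p_x + p_y·(y/x)) and y* = (y/x)·x*.
Numerically y/x = 1.304956, so x* = 95/(5 + 3·1.304956) = 10.6564.

x* = 10.6564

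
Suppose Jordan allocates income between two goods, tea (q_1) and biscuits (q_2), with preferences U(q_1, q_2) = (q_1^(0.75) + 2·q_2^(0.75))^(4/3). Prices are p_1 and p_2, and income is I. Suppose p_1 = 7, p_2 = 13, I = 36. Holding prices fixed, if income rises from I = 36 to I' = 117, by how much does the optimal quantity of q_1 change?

Δq_1* = 3.3081

MRS = MU_q_1/MU_q_2 = (1/2)·(q_2/q_1)^(0.25). Set equal to p_1/p_2.
Solve for the ratio: q_2/q_1 = [2·p_1/p_2]^(4).
With the ratio pinned down, the budget gives q_1* = I/(p_1 + p_2·(q_2/q_1)) and q_2* = (q_2/q_1)·q_1*.
Numerically q_2/q_1 = 1.345051, so q_1* = 36/(7 + 13·1.345051) = 1.4702.
At I' = 117: q_1* = 4.7783. Change: 4.7783 − 1.4702 = 3.3081.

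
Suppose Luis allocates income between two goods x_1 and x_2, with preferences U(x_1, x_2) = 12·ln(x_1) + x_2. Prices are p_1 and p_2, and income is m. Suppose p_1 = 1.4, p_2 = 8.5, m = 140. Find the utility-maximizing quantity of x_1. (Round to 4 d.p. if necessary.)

x_1* = 72.8571

MU_x_1 = 12/x_1, MU_x_2 = 1. Tangency: 12/x_1 = p_1/p_2.
So x_1*(p_1,p_2) = 12·p_2/p_1, independent of income; and x_2* = (m − 12·p_2)/p_2.
At the given prices: x_1* = 12·8.5/1.4 = 72.8571.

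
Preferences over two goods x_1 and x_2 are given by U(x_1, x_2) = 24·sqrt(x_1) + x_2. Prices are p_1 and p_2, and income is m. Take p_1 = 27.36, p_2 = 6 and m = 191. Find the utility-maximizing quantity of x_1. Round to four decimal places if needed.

Set MRS = p_1/p_2: 12·x_1^(−1/2) = p_1/p_2.
Thus x_1* = (12·p_2/p_1)² — independent of m — with the rest of income spent on x_2.
Plugging in: x_1* = (12·6/27.36)² = 6.9252.

x_1* = 6.9252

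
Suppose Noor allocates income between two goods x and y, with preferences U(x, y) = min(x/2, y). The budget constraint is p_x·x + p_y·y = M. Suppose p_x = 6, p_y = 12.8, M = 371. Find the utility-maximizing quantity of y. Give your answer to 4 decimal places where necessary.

y* = 14.9597

Here 2·6 + 12.8 = 24.8, giving y* = 14.9597.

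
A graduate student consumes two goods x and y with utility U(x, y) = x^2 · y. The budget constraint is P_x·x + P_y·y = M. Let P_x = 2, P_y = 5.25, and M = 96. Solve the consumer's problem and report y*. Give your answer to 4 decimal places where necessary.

y* = 6.0952

At P_x=2, P_y=5.25, M=96: y* = 1/3·96/5.25 = 6.0952.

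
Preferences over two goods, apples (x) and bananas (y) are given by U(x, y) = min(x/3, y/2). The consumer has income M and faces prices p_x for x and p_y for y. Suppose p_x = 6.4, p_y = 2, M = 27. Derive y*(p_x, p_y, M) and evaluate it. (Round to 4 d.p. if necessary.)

With perfect complements, no substitution: consume in ratio x:y = 3:2.
Budget: p_x·x + p_y·(2/3)·x = M, so (3·p_x + 2·p_y)·x = 3·M.
Demand: x*(p_x,p_y,M) = 3·M/(3·p_x + 2·p_y), y* = 2·M/(3·p_x + 2·p_y).
Here 3·6.4 + 2·2 = 23.2, giving y* = 2.3276.

y* = 2.3276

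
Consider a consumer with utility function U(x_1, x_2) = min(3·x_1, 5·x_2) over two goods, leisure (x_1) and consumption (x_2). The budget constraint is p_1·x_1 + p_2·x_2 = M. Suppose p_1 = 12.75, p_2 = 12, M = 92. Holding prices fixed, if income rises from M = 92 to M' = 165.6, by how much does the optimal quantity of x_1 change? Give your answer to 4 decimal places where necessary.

Leontief preferences: the optimum is at the kink where x_1/5 = x_2/3, i.e. x_2 = (3/5)·x_1.
Budget: p_1·x_1 + p_2·(3/5)·x_1 = M, so (5·p_1 + 3·p_2)·x_1 = 5·M.
Demand: x_1*(p_1,p_2,M) = 5·M/(5·p_1 + 3·p_2), x_2* = 3·M/(5·p_1 + 3·p_2).
Here 5·12.75 + 3·12 = 99.75, giving x_1* = 4.6115.
At M' = 165.6: x_1* = 8.3008. Change: 8.3008 − 4.6115 = 3.6892.

Δx_1* = 3.6892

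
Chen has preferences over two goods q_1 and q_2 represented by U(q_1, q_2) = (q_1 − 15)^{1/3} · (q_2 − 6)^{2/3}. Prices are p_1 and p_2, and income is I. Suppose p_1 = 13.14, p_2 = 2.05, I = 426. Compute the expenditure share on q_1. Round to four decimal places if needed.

share on q_1 = 0.6322

Let q_1' = q_1−15, q_2' = q_2−6. MRS = (1/2)·q_2'/q_1' = p_1/p_2.
Substituting into the budget: q_1* = 15 + 1/3·(I − 15·p_1 − 6·p_2)/p_1, and q_2* = 6 + 2/3·(…)/p_2.
Discretionary income = 426 − 15·13.14 − 6·2.05 = 216.6; q_1* = 15 + 1/3·216.6/13.14 = 20.4947; q_2* = 6 + 2/3·216.6/2.05 = 76.439.
Expenditure on q_1: 13.14·20.4947 = 269.3; share = 0.6322.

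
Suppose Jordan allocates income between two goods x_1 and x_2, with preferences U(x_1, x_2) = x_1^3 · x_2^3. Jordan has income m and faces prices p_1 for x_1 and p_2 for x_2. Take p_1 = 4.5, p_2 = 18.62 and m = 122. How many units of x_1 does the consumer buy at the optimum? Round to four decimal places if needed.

x_1* = 13.5556

MU_x_1/MU_x_2 = (3·x_2)/(3·x_1); tangency sets this equal to p_1/p_2.
So 3·p_2·x_2 = 3·p_1·x_1; combined with the budget, a share 0.5 of income goes to x_1.
Demand: x_1*(p_1,p_2,m) = 0.5·m/p_1 and x_2* = 0.5·m/p_2.
At p_1=4.5, p_2=18.62, m=122: x_1* = 0.5·122/4.5 = 13.5556.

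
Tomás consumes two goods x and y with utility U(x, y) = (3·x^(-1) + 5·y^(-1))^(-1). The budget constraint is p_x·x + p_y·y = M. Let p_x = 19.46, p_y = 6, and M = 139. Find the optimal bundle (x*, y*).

MU_x ∝ 3·x^(-2), MU_y ∝ 5·y^(-2), so MRS = (3/5)·(y/x)^(2) = p_x/p_y.
Solve for the ratio: y/x = [(5/3)·p_x/p_y]^(0.5).
With the ratio pinned down, the budget gives x* = M/(p_x + p_y·(y/x)) and y* = (y/x)·x*.
Numerically y/x = 2.324985, so x* = 139/(19.46 + 6·2.324985) = 4.1604 and y* = 2.324985·4.1604 = 9.673.

x* = 4.1604, y* = 9.673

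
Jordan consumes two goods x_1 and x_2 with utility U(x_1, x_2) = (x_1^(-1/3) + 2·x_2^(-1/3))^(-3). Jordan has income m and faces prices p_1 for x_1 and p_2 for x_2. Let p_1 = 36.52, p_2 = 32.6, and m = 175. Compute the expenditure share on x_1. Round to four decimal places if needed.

share on x_1 = 0.3795

MU_x_1 ∝ x_1^(-4/3), MU_x_2 ∝ 2·x_2^(-4/3), so MRS = (1/2)·(x_2/x_1)^(4/3) = p_1/p_2.
Solve for the ratio: x_2/x_1 = [2·p_1/p_2]^(0.75).
Substitute x_2 = (x_2/x_1)·x_1 into the budget: x_1* = m/(p_1 + p_2·(x_2/x_1)).
Numerically x_2/x_1 = 1.831291, so x_1* = 175/(36.52 + 32.6·1.831291) = 1.8187 and x_2* = 1.831291·1.8187 = 3.3307.
Expenditure on x_1: 36.52·1.8187 = 66.4206; share = 0.3795.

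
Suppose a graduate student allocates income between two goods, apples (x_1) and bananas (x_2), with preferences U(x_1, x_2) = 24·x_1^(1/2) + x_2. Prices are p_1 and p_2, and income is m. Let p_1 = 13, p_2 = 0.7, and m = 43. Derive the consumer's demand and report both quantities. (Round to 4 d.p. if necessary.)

Set MRS = p_1/p_2: 12·x_1^(−1/2) = p_1/p_2.
Solve: √x_1 = 12·p_2/p_1, so x_1*(p_1,p_2) = (12·p_2/p_1)², and x_2* = (m − p_1·x_1*)/p_2.
Plugging in: x_1* = (12·0.7/13)² = 0.4175, x_2* = 53.6747.

x_1* = 0.4175, x_2* = 53.6747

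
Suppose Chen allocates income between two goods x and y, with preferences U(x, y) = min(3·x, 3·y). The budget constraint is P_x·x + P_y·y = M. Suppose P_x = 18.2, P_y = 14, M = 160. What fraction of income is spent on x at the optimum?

Here 3·18.2 + 3·14 = 96.6, giving x* = 4.9689 and y* = 4.9689.
Expenditure on x: 18.2·4.9689 = 90.4348; share = 0.5652.

share on x = 0.5652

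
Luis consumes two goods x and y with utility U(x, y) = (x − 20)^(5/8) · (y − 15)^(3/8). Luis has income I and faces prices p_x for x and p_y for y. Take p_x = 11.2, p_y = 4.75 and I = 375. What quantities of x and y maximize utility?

x* = 24.4503, y* = 21.2961

Let x' = x−20, y' = y−15. MRS = (5/3)·y'/x' = p_x/p_y.
Substituting into the budget: x* = 20 + 0.625·(I − 20·p_x − 15·p_y)/p_x, and y* = 15 + 0.375·(…)/p_y.
Discretionary income = 375 − 20·11.2 − 15·4.75 = 79.75; x* = 20 + 0.625·79.75/11.2 = 24.4503; y* = 15 + 0.375·79.75/4.75 = 21.2961.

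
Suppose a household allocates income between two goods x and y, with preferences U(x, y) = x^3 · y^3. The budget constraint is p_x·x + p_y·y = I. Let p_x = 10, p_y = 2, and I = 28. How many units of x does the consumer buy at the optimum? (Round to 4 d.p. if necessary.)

x* = 1.4

At p_x=10, p_y=2, I=28: x* = 0.5·28/10 = 1.4.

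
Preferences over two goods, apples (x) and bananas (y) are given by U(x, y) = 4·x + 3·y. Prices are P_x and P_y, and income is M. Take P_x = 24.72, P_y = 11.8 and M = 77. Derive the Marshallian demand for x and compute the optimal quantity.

y gives more utility per dollar, so spend all income on y: y* = M/P_y, x* = 0.
Numerically: x* = 0, y* = 6.5254.

x* = 0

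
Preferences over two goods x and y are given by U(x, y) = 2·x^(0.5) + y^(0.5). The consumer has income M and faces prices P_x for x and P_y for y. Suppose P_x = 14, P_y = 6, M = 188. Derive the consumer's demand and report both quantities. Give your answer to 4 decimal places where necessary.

With the ratio pinned down, the budget gives x* = M/(P_x + P_y·(y/x)) and y* = (y/x)·x*.
Numerically y/x = 1.361111, so x* = 188/(14 + 6·1.361111) = 8.4812 and y* = 1.361111·8.4812 = 11.5439.

x* = 8.4812, y* = 11.5439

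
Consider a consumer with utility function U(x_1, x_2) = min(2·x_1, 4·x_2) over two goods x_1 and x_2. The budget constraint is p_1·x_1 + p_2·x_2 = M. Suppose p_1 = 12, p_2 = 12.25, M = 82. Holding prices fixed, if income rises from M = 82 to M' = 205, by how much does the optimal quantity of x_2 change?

With perfect complements, no substitution: consume in ratio x_1:x_2 = 4:2.
Budget: p_1·x_1 + p_2·(1/2)·x_1 = M, so (4·p_1 + 2·p_2)·x_1 = 4·M.
Demand: x_1*(p_1,p_2,M) = 4·M/(4·p_1 + 2·p_2), x_2* = 2·M/(4·p_1 + 2·p_2).
Here 4·12 + 2·12.25 = 72.5, giving x_2* = 2.2621.
At M' = 205: x_2* = 5.6552. Change: 5.6552 − 2.2621 = 3.3931.

Δx_2* = 3.3931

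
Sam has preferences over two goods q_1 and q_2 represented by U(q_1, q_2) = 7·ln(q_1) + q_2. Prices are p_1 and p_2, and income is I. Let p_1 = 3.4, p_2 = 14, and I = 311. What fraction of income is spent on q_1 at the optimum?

share on q_1 = 0.3151

MU_q_1 = 7/q_1, MU_q_2 = 1. Tangency: 7/q_1 = p_1/p_2.
So q_1*(p_1,p_2) = 7·p_2/p_1, independent of income; and q_2* = (I − 7·p_2)/p_2.
At the given prices: q_1* = 7·14/3.4 = 28.8235, and q_2* = 15.2143.
Expenditure on q_1: 3.4·28.8235 = 98; share = 0.3151.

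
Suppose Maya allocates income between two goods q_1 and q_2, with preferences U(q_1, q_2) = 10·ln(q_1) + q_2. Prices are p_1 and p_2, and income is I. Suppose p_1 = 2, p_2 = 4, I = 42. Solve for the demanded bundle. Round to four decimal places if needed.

So q_1*(p_1,p_2) = 10·p_2/p_1, independent of income; and q_2* = (I − 10·p_2)/p_2.
At the given prices: q_1* = 10·4/2 = 20, and q_2* = 0.5.

q_1* = 20, q_2* = 0.5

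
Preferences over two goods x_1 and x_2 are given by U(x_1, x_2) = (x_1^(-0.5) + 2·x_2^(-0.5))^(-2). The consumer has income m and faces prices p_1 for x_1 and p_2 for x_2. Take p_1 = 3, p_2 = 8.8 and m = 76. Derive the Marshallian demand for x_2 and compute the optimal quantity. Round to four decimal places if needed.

x_2* = 5.9972

MU_x_1 ∝ x_1^(-1.5), MU_x_2 ∝ 2·x_2^(-1.5), so MRS = (1/2)·(x_2/x_1)^(1.5) = p_1/p_2.
Hence x_2/x_1 = (2·p_1/p_2)^(1/(1.5)), i.e. raised to the 2/3 power.
With the ratio pinned down, the budget gives x_1* = m/(p_1 + p_2·(x_2/x_1)) and x_2* = (x_2/x_1)·x_1*.
Numerically x_2/x_1 = 0.774662, so x_1* = 76/(3 + 8.8·0.774662) = 7.7417 and x_2* = 0.774662·7.7417 = 5.9972.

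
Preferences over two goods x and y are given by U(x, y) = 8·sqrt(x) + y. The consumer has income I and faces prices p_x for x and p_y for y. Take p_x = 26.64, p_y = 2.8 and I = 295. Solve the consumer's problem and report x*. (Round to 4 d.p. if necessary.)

Solve: √x = 4·p_y/p_x, so x*(p_x,p_y) = (4·p_y/p_x)², and y* = (I − p_x·x*)/p_y.
Plugging in: x* = (4·2.8/26.64)² = 0.1768.

x* = 0.1768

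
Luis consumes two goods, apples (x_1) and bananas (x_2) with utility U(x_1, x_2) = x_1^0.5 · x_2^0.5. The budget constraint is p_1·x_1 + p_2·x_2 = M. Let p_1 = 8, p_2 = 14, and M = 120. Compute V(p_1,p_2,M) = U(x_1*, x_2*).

V = 5.6695

Tangency: MRS = x_2/x_1 = p_1/p_2.
So 0.5·p_2·x_2 = 0.5·p_1·x_1; combined with the budget, a share 0.5 of income goes to x_1.
Demand: x_1*(p_1,p_2,M) = 0.5·M/p_1 and x_2* = 0.5·M/p_2.
At p_1=8, p_2=14, M=120: x_1* = 0.5·120/8 = 7.5, x_2* = 4.2857.
Utility at the optimum: U(7.5, 4.2857) = 5.6695.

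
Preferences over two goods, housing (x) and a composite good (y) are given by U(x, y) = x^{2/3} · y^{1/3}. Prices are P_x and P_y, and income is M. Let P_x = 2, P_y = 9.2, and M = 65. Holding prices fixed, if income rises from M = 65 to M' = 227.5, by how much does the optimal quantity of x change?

Δx* = 54.1667

Tangency: MRS = 2·y/x = P_x/P_y.
So 2/3·P_y·y = 1/3·P_x·x; combined with the budget, a share 2/3 of income goes to x.
Demand: x*(P_x,P_y,M) = 2/3·M/P_x and y* = 1/3·M/P_y.
At P_x=2, P_y=9.2, M=65: x* = 2/3·65/2 = 21.6667.
At M' = 227.5: x* = 75.8333. Change: 75.8333 − 21.6667 = 54.1667.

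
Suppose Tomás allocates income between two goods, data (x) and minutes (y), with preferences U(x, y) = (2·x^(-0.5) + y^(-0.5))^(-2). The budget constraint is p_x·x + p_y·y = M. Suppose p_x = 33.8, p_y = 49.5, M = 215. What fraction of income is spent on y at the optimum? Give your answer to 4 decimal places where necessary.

share on y = 0.417

From the CES first-order condition, 2·(y/x)^(1.5) = p_x/p_y.
Solve for the ratio: y/x = [(1/2)·p_x/p_y]^(2/3).
With the ratio pinned down, the budget gives x* = M/(p_x + p_y·(y/x)) and y* = (y/x)·x*.
Numerically y/x = 0.488488, so x* = 215/(33.8 + 49.5·0.488488) = 3.7082 and y* = 0.488488·3.7082 = 1.8114.
Expenditure on y: 49.5·1.8114 = 89.6641; share = 0.417.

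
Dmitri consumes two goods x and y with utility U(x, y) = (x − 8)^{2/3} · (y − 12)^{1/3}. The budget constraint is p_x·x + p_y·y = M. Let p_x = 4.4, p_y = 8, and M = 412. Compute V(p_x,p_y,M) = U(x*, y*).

MRS = 2·(y−12)/(x−8). Tangency with p_x/p_y gives y−12 = (1/2)·(p_x/p_y)·(x−8).
After buying the subsistence bundle (8, 12), a share 2/3 of the remaining income goes to x: x* = 8 + 2/3·(M − 8p_x − 12p_y)/p_x.
Discretionary income = 412 − 8·4.4 − 12·8 = 280.8; x* = 8 + 2/3·280.8/4.4 = 50.5455; y* = 12 + 1/3·280.8/8 = 23.7.
Utility at the optimum: U(50.5455, 23.7) = 27.6671.

V = 27.6671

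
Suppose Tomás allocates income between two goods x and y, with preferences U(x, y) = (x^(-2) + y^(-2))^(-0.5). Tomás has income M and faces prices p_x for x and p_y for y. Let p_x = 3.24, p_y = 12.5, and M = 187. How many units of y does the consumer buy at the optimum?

y* = 10.6361

MU_x ∝ x^(-3), MU_y ∝ y^(-3), so MRS = (y/x)^(3) = p_x/p_y.
Hence y/x = (p_x/p_y)^(1/(3)), i.e. raised to the 1/3 power.
With the ratio pinned down, the budget gives x* = M/(p_x + p_y·(y/x)) and y* = (y/x)·x*.
Numerically y/x = 0.637595, so x* = 187/(3.24 + 12.5·0.637595) = 16.6816 and y* = 0.637595·16.6816 = 10.6361.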